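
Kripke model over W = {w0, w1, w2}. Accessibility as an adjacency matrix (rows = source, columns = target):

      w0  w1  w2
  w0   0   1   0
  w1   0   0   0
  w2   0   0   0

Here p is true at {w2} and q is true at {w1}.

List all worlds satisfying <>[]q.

w0: successors {w1}; []q there: w1:T. ✓
w1: no successors, so <>[]q fails. ✗
w2: no successors, so <>[]q fails. ✗

{w0}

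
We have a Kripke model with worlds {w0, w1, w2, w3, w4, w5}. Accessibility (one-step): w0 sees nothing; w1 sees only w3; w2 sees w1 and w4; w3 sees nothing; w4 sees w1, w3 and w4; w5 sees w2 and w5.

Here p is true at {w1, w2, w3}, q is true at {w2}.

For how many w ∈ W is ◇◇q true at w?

w0: no successors, so ◇◇q fails. ✗
w1: successors {w3}; ◇q there: w3:F. ✗
w2: successors {w1, w4}; ◇q there: w1:F, w4:F. ✗
w3: no successors, so ◇◇q fails. ✗
w4: successors {w1, w3, w4}; ◇q there: w1:F, w3:F, w4:F. ✗
w5: successors {w2, w5}; ◇q there: w2:F, w5:T. ✓
Satisfying worlds: {w5}.

1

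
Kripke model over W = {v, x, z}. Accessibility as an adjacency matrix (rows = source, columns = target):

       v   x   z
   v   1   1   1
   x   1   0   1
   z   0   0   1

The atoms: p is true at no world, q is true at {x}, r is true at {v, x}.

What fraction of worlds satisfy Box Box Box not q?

1/3

v: successors {v, x, z}; Box Box not q there: v:F, x:F, z:T. ✗
x: successors {v, z}; Box Box not q there: v:F, z:T. ✗
z: successors {z}; Box Box not q there: z:T. ✓
That's 1 of 3 worlds, so 1/3.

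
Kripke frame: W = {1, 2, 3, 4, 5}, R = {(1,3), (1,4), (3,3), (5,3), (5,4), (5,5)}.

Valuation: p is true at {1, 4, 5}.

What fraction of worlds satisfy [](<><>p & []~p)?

1: successors {3, 4}; <><>p & []~p there: 3:F, 4:F. ✗
2: no successors, so [](<><>p & []~p) holds vacuously. ✓
3: successors {3}; <><>p & []~p there: 3:F. ✗
4: no successors, so [](<><>p & []~p) holds vacuously. ✓
5: successors {3, 4, 5}; <><>p & []~p there: 3:F, 4:F, 5:F. ✗
That's 2 of 5 worlds, so 2/5.

2/5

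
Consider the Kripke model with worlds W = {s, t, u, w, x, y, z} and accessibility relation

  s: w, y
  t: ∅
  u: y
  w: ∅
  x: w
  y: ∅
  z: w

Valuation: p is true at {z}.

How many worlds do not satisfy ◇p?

s: successors {w, y}; p there: w:F, y:F. ✗
t: no successors, so ◇p fails. ✗
u: successors {y}; p there: y:F. ✗
w: no successors, so ◇p fails. ✗
x: successors {w}; p there: w:F. ✗
y: no successors, so ◇p fails. ✗
z: successors {w}; p there: w:F. ✗
Satisfying worlds: ∅.
So ◇p fails at the other 7 worlds.

7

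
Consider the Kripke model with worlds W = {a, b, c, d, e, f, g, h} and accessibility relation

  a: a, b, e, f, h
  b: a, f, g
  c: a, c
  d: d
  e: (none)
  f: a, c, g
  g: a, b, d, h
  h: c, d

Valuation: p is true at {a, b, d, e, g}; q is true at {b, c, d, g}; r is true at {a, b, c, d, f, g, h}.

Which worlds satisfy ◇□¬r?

{a}

a: successors {a, b, e, f, h}; □¬r there: a:F, b:F, e:T, f:F, h:F. ✓
b: successors {a, f, g}; □¬r there: a:F, f:F, g:F. ✗
c: successors {a, c}; □¬r there: a:F, c:F. ✗
d: successors {d}; □¬r there: d:F. ✗
e: no successors, so ◇□¬r fails. ✗
f: successors {a, c, g}; □¬r there: a:F, c:F, g:F. ✗
g: successors {a, b, d, h}; □¬r there: a:F, b:F, d:F, h:F. ✗
h: successors {c, d}; □¬r there: c:F, d:F. ✗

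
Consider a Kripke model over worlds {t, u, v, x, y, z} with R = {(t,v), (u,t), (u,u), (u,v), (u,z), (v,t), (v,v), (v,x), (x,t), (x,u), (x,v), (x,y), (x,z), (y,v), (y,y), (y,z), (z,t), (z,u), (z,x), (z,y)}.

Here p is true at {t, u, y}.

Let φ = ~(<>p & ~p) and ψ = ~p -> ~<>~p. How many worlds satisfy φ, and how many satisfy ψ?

3 and 3

For ~(<>p & ~p):
t: <>p & ~p is F. ✓
u: <>p & ~p is F. ✓
v: <>p & ~p is T. ✗
x: <>p & ~p is T. ✗
y: <>p & ~p is F. ✓
z: <>p & ~p is T. ✗
— 3 worlds.
For ~p -> ~<>~p:
t: ~p is F, ~<>~p is F. ✓
u: ~p is F, ~<>~p is F. ✓
v: ~p is T, ~<>~p is F. ✗
x: ~p is T, ~<>~p is F. ✗
y: ~p is F, ~<>~p is F. ✓
z: ~p is T, ~<>~p is F. ✗
— 3 worlds.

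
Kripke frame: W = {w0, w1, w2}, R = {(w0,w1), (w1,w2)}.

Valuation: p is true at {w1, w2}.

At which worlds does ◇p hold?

w0: successors {w1}; p there: w1:T. ✓
w1: successors {w2}; p there: w2:T. ✓
w2: no successors, so ◇p fails. ✗

{w0, w1}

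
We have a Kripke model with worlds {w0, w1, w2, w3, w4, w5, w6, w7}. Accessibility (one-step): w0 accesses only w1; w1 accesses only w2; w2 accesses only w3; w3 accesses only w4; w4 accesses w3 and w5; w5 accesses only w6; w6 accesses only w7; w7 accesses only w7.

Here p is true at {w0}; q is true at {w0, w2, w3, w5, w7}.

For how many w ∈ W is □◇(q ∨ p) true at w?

w0: successors {w1}; ◇(q ∨ p) there: w1:T. ✓
w1: successors {w2}; ◇(q ∨ p) there: w2:T. ✓
w2: successors {w3}; ◇(q ∨ p) there: w3:F. ✗
w3: successors {w4}; ◇(q ∨ p) there: w4:T. ✓
w4: successors {w3, w5}; ◇(q ∨ p) there: w3:F, w5:F. ✗
w5: successors {w6}; ◇(q ∨ p) there: w6:T. ✓
w6: successors {w7}; ◇(q ∨ p) there: w7:T. ✓
w7: successors {w7}; ◇(q ∨ p) there: w7:T. ✓
Satisfying worlds: {w0, w1, w3, w5, w6, w7}.

6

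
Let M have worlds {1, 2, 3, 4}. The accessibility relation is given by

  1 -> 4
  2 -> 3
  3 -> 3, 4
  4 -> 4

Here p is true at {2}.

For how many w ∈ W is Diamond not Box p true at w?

4

1: successors {4}; not Box p there: 4:T. ✓
2: successors {3}; not Box p there: 3:T. ✓
3: successors {3, 4}; not Box p there: 3:T, 4:T. ✓
4: successors {4}; not Box p there: 4:T. ✓
Satisfying worlds: {1, 2, 3, 4}.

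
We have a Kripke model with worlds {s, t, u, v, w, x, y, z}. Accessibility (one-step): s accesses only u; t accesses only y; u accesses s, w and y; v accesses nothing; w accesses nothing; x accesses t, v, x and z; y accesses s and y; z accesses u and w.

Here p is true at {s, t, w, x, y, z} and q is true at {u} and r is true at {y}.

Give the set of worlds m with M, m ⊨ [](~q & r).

{t, v, w}

s: successors {u}; ~q & r there: u:F. ✗
t: successors {y}; ~q & r there: y:T. ✓
u: successors {s, w, y}; ~q & r there: s:F, w:F, y:T. ✗
v: no successors, so [](~q & r) holds vacuously. ✓
w: no successors, so [](~q & r) holds vacuously. ✓
x: successors {t, v, x, z}; ~q & r there: t:F, v:F, x:F, z:F. ✗
y: successors {s, y}; ~q & r there: s:F, y:T. ✗
z: successors {u, w}; ~q & r there: u:F, w:F. ✗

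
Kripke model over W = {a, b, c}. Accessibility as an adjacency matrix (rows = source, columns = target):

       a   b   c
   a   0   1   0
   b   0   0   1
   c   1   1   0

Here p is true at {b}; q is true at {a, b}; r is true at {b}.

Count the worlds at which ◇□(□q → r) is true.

1

a: successors {b}; □(□q → r) there: b:F. ✗
b: successors {c}; □(□q → r) there: c:F. ✗
c: successors {a, b}; □(□q → r) there: a:T, b:F. ✓
Satisfying worlds: {c}.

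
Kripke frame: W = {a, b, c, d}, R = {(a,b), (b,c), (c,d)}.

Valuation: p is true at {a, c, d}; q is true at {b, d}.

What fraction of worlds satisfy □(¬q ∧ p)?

a: successors {b}; ¬q ∧ p there: b:F. ✗
b: successors {c}; ¬q ∧ p there: c:T. ✓
c: successors {d}; ¬q ∧ p there: d:F. ✗
d: no successors, so □(¬q ∧ p) holds vacuously. ✓
That's 2 of 4 worlds, so 2/4 = 1/2.

1/2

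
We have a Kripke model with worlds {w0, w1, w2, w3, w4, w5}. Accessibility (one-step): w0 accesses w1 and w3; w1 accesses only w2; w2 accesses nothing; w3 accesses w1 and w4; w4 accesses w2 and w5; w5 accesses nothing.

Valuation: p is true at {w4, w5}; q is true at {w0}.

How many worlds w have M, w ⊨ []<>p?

w0: successors {w1, w3}; <>p there: w1:F, w3:T. ✗
w1: successors {w2}; <>p there: w2:F. ✗
w2: no successors, so []<>p holds vacuously. ✓
w3: successors {w1, w4}; <>p there: w1:F, w4:T. ✗
w4: successors {w2, w5}; <>p there: w2:F, w5:F. ✗
w5: no successors, so []<>p holds vacuously. ✓
Satisfying worlds: {w2, w5}.

2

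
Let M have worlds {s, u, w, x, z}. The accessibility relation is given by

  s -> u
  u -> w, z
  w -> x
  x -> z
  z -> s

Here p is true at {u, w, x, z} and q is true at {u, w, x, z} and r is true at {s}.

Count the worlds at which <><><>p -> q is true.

s: <><><>p is T, q is F. ✗
u: <><><>p is T, q is T. ✓
w: <><><>p is F, q is T. ✓
x: <><><>p is T, q is T. ✓
z: <><><>p is T, q is T. ✓
Satisfying worlds: {u, w, x, z}.

4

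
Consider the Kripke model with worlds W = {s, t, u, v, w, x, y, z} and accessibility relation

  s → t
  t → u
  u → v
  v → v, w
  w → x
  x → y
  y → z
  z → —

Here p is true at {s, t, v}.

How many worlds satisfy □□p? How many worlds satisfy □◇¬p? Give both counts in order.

For □□p:
s: successors {t}; □p there: t:F. ✗
t: successors {u}; □p there: u:T. ✓
u: successors {v}; □p there: v:F. ✗
v: successors {v, w}; □p there: v:F, w:F. ✗
w: successors {x}; □p there: x:F. ✗
x: successors {y}; □p there: y:F. ✗
y: successors {z}; □p there: z:T. ✓
z: no successors, so □□p holds vacuously. ✓
— 3 worlds.
For □◇¬p:
s: successors {t}; ◇¬p there: t:T. ✓
t: successors {u}; ◇¬p there: u:F. ✗
u: successors {v}; ◇¬p there: v:T. ✓
v: successors {v, w}; ◇¬p there: v:T, w:T. ✓
w: successors {x}; ◇¬p there: x:T. ✓
x: successors {y}; ◇¬p there: y:T. ✓
y: successors {z}; ◇¬p there: z:F. ✗
z: no successors, so □◇¬p holds vacuously. ✓
— 6 worlds.

3 and 6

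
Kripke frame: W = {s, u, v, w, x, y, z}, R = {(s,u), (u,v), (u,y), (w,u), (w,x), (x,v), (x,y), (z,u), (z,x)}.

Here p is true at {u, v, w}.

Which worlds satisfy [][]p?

{u, v, x, y}

s: successors {u}; []p there: u:F. ✗
u: successors {v, y}; []p there: v:T, y:T. ✓
v: no successors, so [][]p holds vacuously. ✓
w: successors {u, x}; []p there: u:F, x:F. ✗
x: successors {v, y}; []p there: v:T, y:T. ✓
y: no successors, so [][]p holds vacuously. ✓
z: successors {u, x}; []p there: u:F, x:F. ✗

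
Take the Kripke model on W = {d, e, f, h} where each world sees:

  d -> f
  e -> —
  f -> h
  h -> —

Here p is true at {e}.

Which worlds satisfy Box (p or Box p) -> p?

{d, e}

d: Box (p or Box p) is F, p is F. ✓
e: Box (p or Box p) is T, p is T. ✓
f: Box (p or Box p) is T, p is F. ✗
h: Box (p or Box p) is T, p is F. ✗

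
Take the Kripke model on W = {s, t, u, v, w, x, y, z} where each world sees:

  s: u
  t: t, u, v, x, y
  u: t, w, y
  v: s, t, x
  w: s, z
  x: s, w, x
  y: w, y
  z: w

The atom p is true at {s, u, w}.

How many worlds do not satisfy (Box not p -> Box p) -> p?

s: Box not p -> Box p is T, p is T. ✓
t: Box not p -> Box p is T, p is F. ✗
u: Box not p -> Box p is T, p is T. ✓
v: Box not p -> Box p is T, p is F. ✗
w: Box not p -> Box p is T, p is T. ✓
x: Box not p -> Box p is T, p is F. ✗
y: Box not p -> Box p is T, p is F. ✗
z: Box not p -> Box p is T, p is F. ✗
Satisfying worlds: {s, u, w}.
So (Box not p -> Box p) -> p fails at the other 5 worlds.

5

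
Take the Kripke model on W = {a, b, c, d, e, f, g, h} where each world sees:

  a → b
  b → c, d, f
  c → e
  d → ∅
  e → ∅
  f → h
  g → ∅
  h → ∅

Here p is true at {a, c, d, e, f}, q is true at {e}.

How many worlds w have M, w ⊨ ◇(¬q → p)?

a: successors {b}; ¬q → p there: b:F. ✗
b: successors {c, d, f}; ¬q → p there: c:T, d:T, f:T. ✓
c: successors {e}; ¬q → p there: e:T. ✓
d: no successors, so ◇(¬q → p) fails. ✗
e: no successors, so ◇(¬q → p) fails. ✗
f: successors {h}; ¬q → p there: h:F. ✗
g: no successors, so ◇(¬q → p) fails. ✗
h: no successors, so ◇(¬q → p) fails. ✗
Satisfying worlds: {b, c}.

2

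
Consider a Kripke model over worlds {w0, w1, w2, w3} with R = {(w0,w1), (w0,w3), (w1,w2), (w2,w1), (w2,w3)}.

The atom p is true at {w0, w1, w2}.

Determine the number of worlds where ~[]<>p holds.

w0: []<>p is F. ✓
w1: []<>p is T. ✗
w2: []<>p is F. ✓
w3: []<>p is T. ✗
Satisfying worlds: {w0, w2}.

2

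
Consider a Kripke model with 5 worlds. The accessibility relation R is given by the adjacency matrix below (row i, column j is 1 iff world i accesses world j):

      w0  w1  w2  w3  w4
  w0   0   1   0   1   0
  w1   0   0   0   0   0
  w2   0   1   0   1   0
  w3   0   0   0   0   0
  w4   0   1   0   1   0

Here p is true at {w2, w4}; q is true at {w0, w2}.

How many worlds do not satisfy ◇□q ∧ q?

3

w0: ◇□q is T, q is T. ✓
w1: ◇□q is F, q is F. ✗
w2: ◇□q is T, q is T. ✓
w3: ◇□q is F, q is F. ✗
w4: ◇□q is T, q is F. ✗
Satisfying worlds: {w0, w2}.
So ◇□q ∧ q fails at the other 3 worlds.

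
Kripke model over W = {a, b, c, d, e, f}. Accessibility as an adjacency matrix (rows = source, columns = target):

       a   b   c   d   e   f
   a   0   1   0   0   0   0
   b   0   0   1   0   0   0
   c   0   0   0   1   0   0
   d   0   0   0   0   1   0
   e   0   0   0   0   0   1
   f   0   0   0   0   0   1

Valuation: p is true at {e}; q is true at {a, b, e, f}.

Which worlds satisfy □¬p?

{a, b, c, e, f}

a: successors {b}; ¬p there: b:T. ✓
b: successors {c}; ¬p there: c:T. ✓
c: successors {d}; ¬p there: d:T. ✓
d: successors {e}; ¬p there: e:F. ✗
e: successors {f}; ¬p there: f:T. ✓
f: successors {f}; ¬p there: f:T. ✓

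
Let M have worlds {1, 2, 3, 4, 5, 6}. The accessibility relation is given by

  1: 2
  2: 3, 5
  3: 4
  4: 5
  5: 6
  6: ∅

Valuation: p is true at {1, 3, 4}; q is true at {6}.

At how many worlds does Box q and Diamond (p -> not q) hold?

1: Box q is F, Diamond (p -> not q) is T. ✗
2: Box q is F, Diamond (p -> not q) is T. ✗
3: Box q is F, Diamond (p -> not q) is T. ✗
4: Box q is F, Diamond (p -> not q) is T. ✗
5: Box q is T, Diamond (p -> not q) is T. ✓
6: Box q is T, Diamond (p -> not q) is F. ✗
Satisfying worlds: {5}.

1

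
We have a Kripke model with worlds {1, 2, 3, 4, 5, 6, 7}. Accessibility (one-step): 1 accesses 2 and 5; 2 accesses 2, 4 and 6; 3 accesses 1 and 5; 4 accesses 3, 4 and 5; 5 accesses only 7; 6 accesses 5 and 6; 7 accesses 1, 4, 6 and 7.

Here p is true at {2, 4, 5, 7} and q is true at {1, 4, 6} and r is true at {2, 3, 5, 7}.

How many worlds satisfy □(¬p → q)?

1: successors {2, 5}; ¬p → q there: 2:T, 5:T. ✓
2: successors {2, 4, 6}; ¬p → q there: 2:T, 4:T, 6:T. ✓
3: successors {1, 5}; ¬p → q there: 1:T, 5:T. ✓
4: successors {3, 4, 5}; ¬p → q there: 3:F, 4:T, 5:T. ✗
5: successors {7}; ¬p → q there: 7:T. ✓
6: successors {5, 6}; ¬p → q there: 5:T, 6:T. ✓
7: successors {1, 4, 6, 7}; ¬p → q there: 1:T, 4:T, 6:T, 7:T. ✓
Satisfying worlds: {1, 2, 3, 5, 6, 7}.

6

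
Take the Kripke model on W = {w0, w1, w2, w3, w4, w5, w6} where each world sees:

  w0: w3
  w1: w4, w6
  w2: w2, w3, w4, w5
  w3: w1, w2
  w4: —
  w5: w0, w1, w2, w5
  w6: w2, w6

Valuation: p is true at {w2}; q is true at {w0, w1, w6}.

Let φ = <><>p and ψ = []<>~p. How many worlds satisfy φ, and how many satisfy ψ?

6 and 5

For <><>p:
w0: successors {w3}; <>p there: w3:T. ✓
w1: successors {w4, w6}; <>p there: w4:F, w6:T. ✓
w2: successors {w2, w3, w4, w5}; <>p there: w2:T, w3:T, w4:F, w5:T. ✓
w3: successors {w1, w2}; <>p there: w1:F, w2:T. ✓
w4: no successors, so <><>p fails. ✗
w5: successors {w0, w1, w2, w5}; <>p there: w0:F, w1:F, w2:T, w5:T. ✓
w6: successors {w2, w6}; <>p there: w2:T, w6:T. ✓
— 6 worlds.
For []<>~p:
w0: successors {w3}; <>~p there: w3:T. ✓
w1: successors {w4, w6}; <>~p there: w4:F, w6:T. ✗
w2: successors {w2, w3, w4, w5}; <>~p there: w2:T, w3:T, w4:F, w5:T. ✗
w3: successors {w1, w2}; <>~p there: w1:T, w2:T. ✓
w4: no successors, so []<>~p holds vacuously. ✓
w5: successors {w0, w1, w2, w5}; <>~p there: w0:T, w1:T, w2:T, w5:T. ✓
w6: successors {w2, w6}; <>~p there: w2:T, w6:T. ✓
— 5 worlds.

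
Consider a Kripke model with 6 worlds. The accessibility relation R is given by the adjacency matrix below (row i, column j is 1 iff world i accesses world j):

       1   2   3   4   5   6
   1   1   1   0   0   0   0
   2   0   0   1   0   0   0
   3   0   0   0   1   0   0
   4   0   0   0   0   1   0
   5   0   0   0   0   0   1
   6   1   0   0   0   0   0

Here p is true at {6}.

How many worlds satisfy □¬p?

1: successors {1, 2}; ¬p there: 1:T, 2:T. ✓
2: successors {3}; ¬p there: 3:T. ✓
3: successors {4}; ¬p there: 4:T. ✓
4: successors {5}; ¬p there: 5:T. ✓
5: successors {6}; ¬p there: 6:F. ✗
6: successors {1}; ¬p there: 1:T. ✓
Satisfying worlds: {1, 2, 3, 4, 6}.

5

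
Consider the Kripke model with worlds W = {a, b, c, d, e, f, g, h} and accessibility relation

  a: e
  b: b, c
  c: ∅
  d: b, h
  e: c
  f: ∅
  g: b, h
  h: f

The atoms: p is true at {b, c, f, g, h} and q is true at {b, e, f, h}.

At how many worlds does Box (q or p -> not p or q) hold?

a: successors {e}; q or p -> not p or q there: e:T. ✓
b: successors {b, c}; q or p -> not p or q there: b:T, c:F. ✗
c: no successors, so Box (q or p -> not p or q) holds vacuously. ✓
d: successors {b, h}; q or p -> not p or q there: b:T, h:T. ✓
e: successors {c}; q or p -> not p or q there: c:F. ✗
f: no successors, so Box (q or p -> not p or q) holds vacuously. ✓
g: successors {b, h}; q or p -> not p or q there: b:T, h:T. ✓
h: successors {f}; q or p -> not p or q there: f:T. ✓
Satisfying worlds: {a, c, d, f, g, h}.

6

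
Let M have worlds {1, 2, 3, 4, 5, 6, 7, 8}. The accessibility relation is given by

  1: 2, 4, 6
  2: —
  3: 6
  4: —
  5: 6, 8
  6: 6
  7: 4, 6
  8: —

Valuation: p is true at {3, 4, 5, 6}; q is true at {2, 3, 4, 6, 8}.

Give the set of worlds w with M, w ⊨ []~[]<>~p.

1: successors {2, 4, 6}; ~[]<>~p there: 2:F, 4:F, 6:T. ✗
2: no successors, so []~[]<>~p holds vacuously. ✓
3: successors {6}; ~[]<>~p there: 6:T. ✓
4: no successors, so []~[]<>~p holds vacuously. ✓
5: successors {6, 8}; ~[]<>~p there: 6:T, 8:F. ✗
6: successors {6}; ~[]<>~p there: 6:T. ✓
7: successors {4, 6}; ~[]<>~p there: 4:F, 6:T. ✗
8: no successors, so []~[]<>~p holds vacuously. ✓

{2, 3, 4, 6, 8}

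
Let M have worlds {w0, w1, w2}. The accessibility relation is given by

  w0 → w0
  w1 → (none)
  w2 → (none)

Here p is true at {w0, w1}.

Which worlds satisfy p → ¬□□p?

w0: p is T, ¬□□p is F. ✗
w1: p is T, ¬□□p is F. ✗
w2: p is F, ¬□□p is F. ✓

{w2}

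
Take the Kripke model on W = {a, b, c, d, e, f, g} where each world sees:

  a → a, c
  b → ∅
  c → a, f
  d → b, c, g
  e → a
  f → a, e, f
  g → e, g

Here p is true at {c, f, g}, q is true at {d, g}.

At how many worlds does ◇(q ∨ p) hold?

a: successors {a, c}; q ∨ p there: a:F, c:T. ✓
b: no successors, so ◇(q ∨ p) fails. ✗
c: successors {a, f}; q ∨ p there: a:F, f:T. ✓
d: successors {b, c, g}; q ∨ p there: b:F, c:T, g:T. ✓
e: successors {a}; q ∨ p there: a:F. ✗
f: successors {a, e, f}; q ∨ p there: a:F, e:F, f:T. ✓
g: successors {e, g}; q ∨ p there: e:F, g:T. ✓
Satisfying worlds: {a, c, d, f, g}.

5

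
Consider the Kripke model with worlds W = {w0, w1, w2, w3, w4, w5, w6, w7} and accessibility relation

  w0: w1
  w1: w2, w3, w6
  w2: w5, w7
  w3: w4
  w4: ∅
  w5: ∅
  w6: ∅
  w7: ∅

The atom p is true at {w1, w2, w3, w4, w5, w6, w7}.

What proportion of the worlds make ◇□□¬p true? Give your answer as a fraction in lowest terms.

w0: successors {w1}; □□¬p there: w1:F. ✗
w1: successors {w2, w3, w6}; □□¬p there: w2:T, w3:T, w6:T. ✓
w2: successors {w5, w7}; □□¬p there: w5:T, w7:T. ✓
w3: successors {w4}; □□¬p there: w4:T. ✓
w4: no successors, so ◇□□¬p fails. ✗
w5: no successors, so ◇□□¬p fails. ✗
w6: no successors, so ◇□□¬p fails. ✗
w7: no successors, so ◇□□¬p fails. ✗
That's 3 of 8 worlds, so 3/8.

3/8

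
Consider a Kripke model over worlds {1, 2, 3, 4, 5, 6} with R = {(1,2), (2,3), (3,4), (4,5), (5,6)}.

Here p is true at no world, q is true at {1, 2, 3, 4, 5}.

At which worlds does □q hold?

{1, 2, 3, 4, 6}

1: successors {2}; q there: 2:T. ✓
2: successors {3}; q there: 3:T. ✓
3: successors {4}; q there: 4:T. ✓
4: successors {5}; q there: 5:T. ✓
5: successors {6}; q there: 6:F. ✗
6: no successors, so □q holds vacuously. ✓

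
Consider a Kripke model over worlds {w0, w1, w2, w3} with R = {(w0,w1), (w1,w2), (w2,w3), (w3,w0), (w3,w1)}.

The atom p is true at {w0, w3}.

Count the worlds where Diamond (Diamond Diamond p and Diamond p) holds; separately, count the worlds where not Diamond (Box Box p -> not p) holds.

1 and 0

For Diamond (Diamond Diamond p and Diamond p):
w0: successors {w1}; Diamond Diamond p and Diamond p there: w1:F. ✗
w1: successors {w2}; Diamond Diamond p and Diamond p there: w2:T. ✓
w2: successors {w3}; Diamond Diamond p and Diamond p there: w3:F. ✗
w3: successors {w0, w1}; Diamond Diamond p and Diamond p there: w0:F, w1:F. ✗
— 1 world.
For not Diamond (Box Box p -> not p):
w0: Diamond (Box Box p -> not p) is T. ✗
w1: Diamond (Box Box p -> not p) is T. ✗
w2: Diamond (Box Box p -> not p) is T. ✗
w3: Diamond (Box Box p -> not p) is T. ✗
— 0 worlds.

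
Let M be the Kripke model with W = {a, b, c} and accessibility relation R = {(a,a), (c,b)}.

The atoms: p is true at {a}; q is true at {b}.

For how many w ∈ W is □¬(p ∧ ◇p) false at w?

a: successors {a}; ¬(p ∧ ◇p) there: a:F. ✗
b: no successors, so □¬(p ∧ ◇p) holds vacuously. ✓
c: successors {b}; ¬(p ∧ ◇p) there: b:T. ✓
Satisfying worlds: {b, c}.
So □¬(p ∧ ◇p) fails at the other 1 world.

1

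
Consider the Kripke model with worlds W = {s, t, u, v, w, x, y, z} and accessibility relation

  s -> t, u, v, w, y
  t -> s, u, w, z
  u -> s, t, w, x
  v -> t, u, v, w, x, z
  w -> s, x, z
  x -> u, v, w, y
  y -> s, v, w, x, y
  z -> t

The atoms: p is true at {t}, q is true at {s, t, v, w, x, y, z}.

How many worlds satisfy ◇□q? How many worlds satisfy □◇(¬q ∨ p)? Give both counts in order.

For ◇□q:
s: successors {t, u, v, w, y}; □q there: t:F, u:T, v:F, w:T, y:T. ✓
t: successors {s, u, w, z}; □q there: s:F, u:T, w:T, z:T. ✓
u: successors {s, t, w, x}; □q there: s:F, t:F, w:T, x:F. ✓
v: successors {t, u, v, w, x, z}; □q there: t:F, u:T, v:F, w:T, x:F, z:T. ✓
w: successors {s, x, z}; □q there: s:F, x:F, z:T. ✓
x: successors {u, v, w, y}; □q there: u:T, v:F, w:T, y:T. ✓
y: successors {s, v, w, x, y}; □q there: s:F, v:F, w:T, x:F, y:T. ✓
z: successors {t}; □q there: t:F. ✗
— 7 worlds.
For □◇(¬q ∨ p):
s: successors {t, u, v, w, y}; ◇(¬q ∨ p) there: t:T, u:T, v:T, w:F, y:F. ✗
t: successors {s, u, w, z}; ◇(¬q ∨ p) there: s:T, u:T, w:F, z:T. ✗
u: successors {s, t, w, x}; ◇(¬q ∨ p) there: s:T, t:T, w:F, x:T. ✗
v: successors {t, u, v, w, x, z}; ◇(¬q ∨ p) there: t:T, u:T, v:T, w:F, x:T, z:T. ✗
w: successors {s, x, z}; ◇(¬q ∨ p) there: s:T, x:T, z:T. ✓
x: successors {u, v, w, y}; ◇(¬q ∨ p) there: u:T, v:T, w:F, y:F. ✗
y: successors {s, v, w, x, y}; ◇(¬q ∨ p) there: s:T, v:T, w:F, x:T, y:F. ✗
z: successors {t}; ◇(¬q ∨ p) there: t:T. ✓
— 2 worlds.

7 and 2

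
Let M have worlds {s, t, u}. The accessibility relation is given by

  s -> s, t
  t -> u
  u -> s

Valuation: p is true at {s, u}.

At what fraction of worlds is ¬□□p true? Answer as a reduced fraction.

2/3

s: □□p is F. ✓
t: □□p is T. ✗
u: □□p is F. ✓
That's 2 of 3 worlds, so 2/3.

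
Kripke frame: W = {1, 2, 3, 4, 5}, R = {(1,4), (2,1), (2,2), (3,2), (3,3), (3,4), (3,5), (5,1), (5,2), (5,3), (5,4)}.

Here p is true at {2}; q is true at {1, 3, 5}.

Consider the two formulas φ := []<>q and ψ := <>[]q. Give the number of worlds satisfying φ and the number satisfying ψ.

1 and 3

For []<>q:
1: successors {4}; <>q there: 4:F. ✗
2: successors {1, 2}; <>q there: 1:F, 2:T. ✗
3: successors {2, 3, 4, 5}; <>q there: 2:T, 3:T, 4:F, 5:T. ✗
4: no successors, so []<>q holds vacuously. ✓
5: successors {1, 2, 3, 4}; <>q there: 1:F, 2:T, 3:T, 4:F. ✗
— 1 world.
For <>[]q:
1: successors {4}; []q there: 4:T. ✓
2: successors {1, 2}; []q there: 1:F, 2:F. ✗
3: successors {2, 3, 4, 5}; []q there: 2:F, 3:F, 4:T, 5:F. ✓
4: no successors, so <>[]q fails. ✗
5: successors {1, 2, 3, 4}; []q there: 1:F, 2:F, 3:F, 4:T. ✓
— 3 worlds.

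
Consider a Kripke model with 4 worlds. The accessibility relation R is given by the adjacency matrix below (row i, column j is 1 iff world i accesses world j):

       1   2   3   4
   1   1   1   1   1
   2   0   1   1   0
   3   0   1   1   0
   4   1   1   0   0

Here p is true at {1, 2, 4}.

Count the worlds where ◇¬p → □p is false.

1: ◇¬p is T, □p is F. ✗
2: ◇¬p is T, □p is F. ✗
3: ◇¬p is T, □p is F. ✗
4: ◇¬p is F, □p is T. ✓
Satisfying worlds: {4}.
So ◇¬p → □p fails at the other 3 worlds.

3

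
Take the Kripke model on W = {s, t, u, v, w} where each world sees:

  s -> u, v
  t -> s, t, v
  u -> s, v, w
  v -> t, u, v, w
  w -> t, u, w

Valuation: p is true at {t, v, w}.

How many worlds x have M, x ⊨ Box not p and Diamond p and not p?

0

s: Box not p is F, Diamond p and not p is T. ✗
t: Box not p is F, Diamond p and not p is F. ✗
u: Box not p is F, Diamond p and not p is T. ✗
v: Box not p is F, Diamond p and not p is F. ✗
w: Box not p is F, Diamond p and not p is F. ✗
Satisfying worlds: ∅.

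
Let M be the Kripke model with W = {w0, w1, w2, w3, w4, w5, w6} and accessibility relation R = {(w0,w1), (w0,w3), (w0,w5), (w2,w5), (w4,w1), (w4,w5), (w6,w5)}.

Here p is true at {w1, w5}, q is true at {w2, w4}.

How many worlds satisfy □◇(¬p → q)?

3

w0: successors {w1, w3, w5}; ◇(¬p → q) there: w1:F, w3:F, w5:F. ✗
w1: no successors, so □◇(¬p → q) holds vacuously. ✓
w2: successors {w5}; ◇(¬p → q) there: w5:F. ✗
w3: no successors, so □◇(¬p → q) holds vacuously. ✓
w4: successors {w1, w5}; ◇(¬p → q) there: w1:F, w5:F. ✗
w5: no successors, so □◇(¬p → q) holds vacuously. ✓
w6: successors {w5}; ◇(¬p → q) there: w5:F. ✗
Satisfying worlds: {w1, w3, w5}.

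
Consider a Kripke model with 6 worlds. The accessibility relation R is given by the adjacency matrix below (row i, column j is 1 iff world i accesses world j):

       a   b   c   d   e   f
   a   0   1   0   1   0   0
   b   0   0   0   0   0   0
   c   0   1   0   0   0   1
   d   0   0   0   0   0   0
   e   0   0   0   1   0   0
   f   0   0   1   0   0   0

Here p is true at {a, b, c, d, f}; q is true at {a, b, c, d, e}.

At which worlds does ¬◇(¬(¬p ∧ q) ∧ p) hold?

a: ◇(¬(¬p ∧ q) ∧ p) is T. ✗
b: ◇(¬(¬p ∧ q) ∧ p) is F. ✓
c: ◇(¬(¬p ∧ q) ∧ p) is T. ✗
d: ◇(¬(¬p ∧ q) ∧ p) is F. ✓
e: ◇(¬(¬p ∧ q) ∧ p) is T. ✗
f: ◇(¬(¬p ∧ q) ∧ p) is T. ✗

{b, d}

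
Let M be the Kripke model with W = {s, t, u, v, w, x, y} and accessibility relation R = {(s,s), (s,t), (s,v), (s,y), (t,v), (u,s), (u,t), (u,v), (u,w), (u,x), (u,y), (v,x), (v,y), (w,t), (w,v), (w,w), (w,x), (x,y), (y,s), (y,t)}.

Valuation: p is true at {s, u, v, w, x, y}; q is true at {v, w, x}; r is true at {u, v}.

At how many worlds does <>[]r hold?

s: successors {s, t, v, y}; []r there: s:F, t:T, v:F, y:F. ✓
t: successors {v}; []r there: v:F. ✗
u: successors {s, t, v, w, x, y}; []r there: s:F, t:T, v:F, w:F, x:F, y:F. ✓
v: successors {x, y}; []r there: x:F, y:F. ✗
w: successors {t, v, w, x}; []r there: t:T, v:F, w:F, x:F. ✓
x: successors {y}; []r there: y:F. ✗
y: successors {s, t}; []r there: s:F, t:T. ✓
Satisfying worlds: {s, u, w, y}.

4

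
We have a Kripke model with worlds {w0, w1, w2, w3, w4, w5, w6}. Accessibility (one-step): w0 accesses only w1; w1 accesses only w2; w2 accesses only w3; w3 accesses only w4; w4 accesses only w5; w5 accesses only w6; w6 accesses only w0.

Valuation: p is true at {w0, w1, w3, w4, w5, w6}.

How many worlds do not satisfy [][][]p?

w0: successors {w1}; [][]p there: w1:T. ✓
w1: successors {w2}; [][]p there: w2:T. ✓
w2: successors {w3}; [][]p there: w3:T. ✓
w3: successors {w4}; [][]p there: w4:T. ✓
w4: successors {w5}; [][]p there: w5:T. ✓
w5: successors {w6}; [][]p there: w6:T. ✓
w6: successors {w0}; [][]p there: w0:F. ✗
Satisfying worlds: {w0, w1, w2, w3, w4, w5}.
So [][][]p fails at the other 1 world.

1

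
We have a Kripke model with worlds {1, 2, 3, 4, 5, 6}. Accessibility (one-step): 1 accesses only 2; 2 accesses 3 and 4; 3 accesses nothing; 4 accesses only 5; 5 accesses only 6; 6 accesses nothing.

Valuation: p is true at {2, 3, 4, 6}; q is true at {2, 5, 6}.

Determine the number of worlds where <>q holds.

1: successors {2}; q there: 2:T. ✓
2: successors {3, 4}; q there: 3:F, 4:F. ✗
3: no successors, so <>q fails. ✗
4: successors {5}; q there: 5:T. ✓
5: successors {6}; q there: 6:T. ✓
6: no successors, so <>q fails. ✗
Satisfying worlds: {1, 4, 5}.

3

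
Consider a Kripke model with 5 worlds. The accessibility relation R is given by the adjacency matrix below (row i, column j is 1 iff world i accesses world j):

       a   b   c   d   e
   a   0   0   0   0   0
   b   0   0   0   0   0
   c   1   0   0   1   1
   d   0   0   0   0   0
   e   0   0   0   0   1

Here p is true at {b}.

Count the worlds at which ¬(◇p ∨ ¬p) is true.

1

a: ◇p ∨ ¬p is T. ✗
b: ◇p ∨ ¬p is F. ✓
c: ◇p ∨ ¬p is T. ✗
d: ◇p ∨ ¬p is T. ✗
e: ◇p ∨ ¬p is T. ✗
Satisfying worlds: {b}.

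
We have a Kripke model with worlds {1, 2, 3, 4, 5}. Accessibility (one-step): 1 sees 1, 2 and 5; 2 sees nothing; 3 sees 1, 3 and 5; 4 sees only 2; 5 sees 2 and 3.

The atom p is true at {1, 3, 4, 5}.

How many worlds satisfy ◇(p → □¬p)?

1: successors {1, 2, 5}; p → □¬p there: 1:F, 2:T, 5:F. ✓
2: no successors, so ◇(p → □¬p) fails. ✗
3: successors {1, 3, 5}; p → □¬p there: 1:F, 3:F, 5:F. ✗
4: successors {2}; p → □¬p there: 2:T. ✓
5: successors {2, 3}; p → □¬p there: 2:T, 3:F. ✓
Satisfying worlds: {1, 4, 5}.

3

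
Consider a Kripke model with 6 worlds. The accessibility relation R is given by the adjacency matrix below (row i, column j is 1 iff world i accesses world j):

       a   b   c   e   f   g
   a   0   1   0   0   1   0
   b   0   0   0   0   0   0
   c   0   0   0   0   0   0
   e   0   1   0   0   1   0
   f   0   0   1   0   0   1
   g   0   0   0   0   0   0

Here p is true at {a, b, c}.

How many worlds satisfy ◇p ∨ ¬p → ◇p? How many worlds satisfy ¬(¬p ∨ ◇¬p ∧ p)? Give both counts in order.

For ◇p ∨ ¬p → ◇p:
a: ◇p ∨ ¬p is T, ◇p is T. ✓
b: ◇p ∨ ¬p is F, ◇p is F. ✓
c: ◇p ∨ ¬p is F, ◇p is F. ✓
e: ◇p ∨ ¬p is T, ◇p is T. ✓
f: ◇p ∨ ¬p is T, ◇p is T. ✓
g: ◇p ∨ ¬p is T, ◇p is F. ✗
— 5 worlds.
For ¬(¬p ∨ ◇¬p ∧ p):
a: ¬p ∨ ◇¬p ∧ p is T. ✗
b: ¬p ∨ ◇¬p ∧ p is F. ✓
c: ¬p ∨ ◇¬p ∧ p is F. ✓
e: ¬p ∨ ◇¬p ∧ p is T. ✗
f: ¬p ∨ ◇¬p ∧ p is T. ✗
g: ¬p ∨ ◇¬p ∧ p is T. ✗
— 2 worlds.

5 and 2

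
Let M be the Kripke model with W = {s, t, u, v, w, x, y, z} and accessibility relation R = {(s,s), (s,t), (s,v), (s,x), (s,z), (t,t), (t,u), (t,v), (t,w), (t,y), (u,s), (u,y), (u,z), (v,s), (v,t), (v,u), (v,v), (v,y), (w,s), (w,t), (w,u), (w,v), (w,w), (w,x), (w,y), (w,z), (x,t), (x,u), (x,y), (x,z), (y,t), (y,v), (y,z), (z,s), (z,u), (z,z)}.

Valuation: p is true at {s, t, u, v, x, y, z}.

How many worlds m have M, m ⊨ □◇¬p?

0

s: successors {s, t, v, x, z}; ◇¬p there: s:F, t:T, v:F, x:F, z:F. ✗
t: successors {t, u, v, w, y}; ◇¬p there: t:T, u:F, v:F, w:T, y:F. ✗
u: successors {s, y, z}; ◇¬p there: s:F, y:F, z:F. ✗
v: successors {s, t, u, v, y}; ◇¬p there: s:F, t:T, u:F, v:F, y:F. ✗
w: successors {s, t, u, v, w, x, y, z}; ◇¬p there: s:F, t:T, u:F, v:F, w:T, x:F, y:F, z:F. ✗
x: successors {t, u, y, z}; ◇¬p there: t:T, u:F, y:F, z:F. ✗
y: successors {t, v, z}; ◇¬p there: t:T, v:F, z:F. ✗
z: successors {s, u, z}; ◇¬p there: s:F, u:F, z:F. ✗
Satisfying worlds: ∅.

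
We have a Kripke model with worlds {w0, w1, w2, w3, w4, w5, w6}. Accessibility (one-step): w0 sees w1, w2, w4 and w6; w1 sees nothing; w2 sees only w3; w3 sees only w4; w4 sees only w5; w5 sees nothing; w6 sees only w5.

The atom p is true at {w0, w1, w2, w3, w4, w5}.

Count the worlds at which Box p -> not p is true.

w0: Box p is F, not p is F. ✓
w1: Box p is T, not p is F. ✗
w2: Box p is T, not p is F. ✗
w3: Box p is T, not p is F. ✗
w4: Box p is T, not p is F. ✗
w5: Box p is T, not p is F. ✗
w6: Box p is T, not p is T. ✓
Satisfying worlds: {w0, w6}.

2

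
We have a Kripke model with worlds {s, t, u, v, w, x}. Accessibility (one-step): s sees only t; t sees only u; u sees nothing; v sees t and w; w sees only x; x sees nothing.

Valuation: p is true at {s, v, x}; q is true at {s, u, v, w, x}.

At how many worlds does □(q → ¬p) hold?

5

s: successors {t}; q → ¬p there: t:T. ✓
t: successors {u}; q → ¬p there: u:T. ✓
u: no successors, so □(q → ¬p) holds vacuously. ✓
v: successors {t, w}; q → ¬p there: t:T, w:T. ✓
w: successors {x}; q → ¬p there: x:F. ✗
x: no successors, so □(q → ¬p) holds vacuously. ✓
Satisfying worlds: {s, t, u, v, x}.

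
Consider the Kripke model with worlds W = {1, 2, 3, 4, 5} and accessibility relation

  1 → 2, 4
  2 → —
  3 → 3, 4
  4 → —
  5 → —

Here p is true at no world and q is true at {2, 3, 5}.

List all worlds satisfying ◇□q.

{1, 3}

1: successors {2, 4}; □q there: 2:T, 4:T. ✓
2: no successors, so ◇□q fails. ✗
3: successors {3, 4}; □q there: 3:F, 4:T. ✓
4: no successors, so ◇□q fails. ✗
5: no successors, so ◇□q fails. ✗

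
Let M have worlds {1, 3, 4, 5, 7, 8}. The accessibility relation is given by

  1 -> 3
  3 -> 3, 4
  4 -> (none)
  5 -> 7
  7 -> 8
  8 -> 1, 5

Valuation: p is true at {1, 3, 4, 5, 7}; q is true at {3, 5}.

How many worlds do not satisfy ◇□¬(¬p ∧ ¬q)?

1: successors {3}; □¬(¬p ∧ ¬q) there: 3:T. ✓
3: successors {3, 4}; □¬(¬p ∧ ¬q) there: 3:T, 4:T. ✓
4: no successors, so ◇□¬(¬p ∧ ¬q) fails. ✗
5: successors {7}; □¬(¬p ∧ ¬q) there: 7:F. ✗
7: successors {8}; □¬(¬p ∧ ¬q) there: 8:T. ✓
8: successors {1, 5}; □¬(¬p ∧ ¬q) there: 1:T, 5:T. ✓
Satisfying worlds: {1, 3, 7, 8}.
So ◇□¬(¬p ∧ ¬q) fails at the other 2 worlds.

2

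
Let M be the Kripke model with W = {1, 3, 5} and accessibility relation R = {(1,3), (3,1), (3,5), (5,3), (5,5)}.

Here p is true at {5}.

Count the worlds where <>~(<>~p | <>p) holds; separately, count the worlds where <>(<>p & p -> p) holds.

0 and 3

For <>~(<>~p | <>p):
1: successors {3}; ~(<>~p | <>p) there: 3:F. ✗
3: successors {1, 5}; ~(<>~p | <>p) there: 1:F, 5:F. ✗
5: successors {3, 5}; ~(<>~p | <>p) there: 3:F, 5:F. ✗
— 0 worlds.
For <>(<>p & p -> p):
1: successors {3}; <>p & p -> p there: 3:T. ✓
3: successors {1, 5}; <>p & p -> p there: 1:T, 5:T. ✓
5: successors {3, 5}; <>p & p -> p there: 3:T, 5:T. ✓
— 3 worlds.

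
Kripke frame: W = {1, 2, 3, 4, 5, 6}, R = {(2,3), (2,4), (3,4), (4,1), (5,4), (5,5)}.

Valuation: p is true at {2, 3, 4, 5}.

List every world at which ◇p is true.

{2, 3, 5}

1: no successors, so ◇p fails. ✗
2: successors {3, 4}; p there: 3:T, 4:T. ✓
3: successors {4}; p there: 4:T. ✓
4: successors {1}; p there: 1:F. ✗
5: successors {4, 5}; p there: 4:T, 5:T. ✓
6: no successors, so ◇p fails. ✗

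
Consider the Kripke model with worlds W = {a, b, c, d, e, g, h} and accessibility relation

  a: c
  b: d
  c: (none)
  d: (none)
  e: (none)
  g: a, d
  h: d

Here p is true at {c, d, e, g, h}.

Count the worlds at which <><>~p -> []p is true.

a: <><>~p is F, []p is T. ✓
b: <><>~p is F, []p is T. ✓
c: <><>~p is F, []p is T. ✓
d: <><>~p is F, []p is T. ✓
e: <><>~p is F, []p is T. ✓
g: <><>~p is F, []p is F. ✓
h: <><>~p is F, []p is T. ✓
Satisfying worlds: {a, b, c, d, e, g, h}.

7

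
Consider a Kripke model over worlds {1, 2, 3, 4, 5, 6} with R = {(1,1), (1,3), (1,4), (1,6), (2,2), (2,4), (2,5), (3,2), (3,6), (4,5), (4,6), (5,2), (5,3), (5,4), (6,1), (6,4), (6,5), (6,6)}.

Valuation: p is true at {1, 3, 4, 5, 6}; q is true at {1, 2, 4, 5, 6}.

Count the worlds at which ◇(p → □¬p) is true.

1: successors {1, 3, 4, 6}; p → □¬p there: 1:F, 3:F, 4:F, 6:F. ✗
2: successors {2, 4, 5}; p → □¬p there: 2:T, 4:F, 5:F. ✓
3: successors {2, 6}; p → □¬p there: 2:T, 6:F. ✓
4: successors {5, 6}; p → □¬p there: 5:F, 6:F. ✗
5: successors {2, 3, 4}; p → □¬p there: 2:T, 3:F, 4:F. ✓
6: successors {1, 4, 5, 6}; p → □¬p there: 1:F, 4:F, 5:F, 6:F. ✗
Satisfying worlds: {2, 3, 5}.

3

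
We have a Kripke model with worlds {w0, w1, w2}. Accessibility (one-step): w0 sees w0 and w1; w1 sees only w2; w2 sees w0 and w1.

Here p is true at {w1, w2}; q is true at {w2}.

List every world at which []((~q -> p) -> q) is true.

w0: successors {w0, w1}; (~q -> p) -> q there: w0:T, w1:F. ✗
w1: successors {w2}; (~q -> p) -> q there: w2:T. ✓
w2: successors {w0, w1}; (~q -> p) -> q there: w0:T, w1:F. ✗

{w1}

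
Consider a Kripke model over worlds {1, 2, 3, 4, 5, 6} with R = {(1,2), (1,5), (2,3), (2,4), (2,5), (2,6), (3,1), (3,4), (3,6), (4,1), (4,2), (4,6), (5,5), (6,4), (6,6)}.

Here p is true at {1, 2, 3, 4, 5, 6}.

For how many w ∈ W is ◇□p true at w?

1: successors {2, 5}; □p there: 2:T, 5:T. ✓
2: successors {3, 4, 5, 6}; □p there: 3:T, 4:T, 5:T, 6:T. ✓
3: successors {1, 4, 6}; □p there: 1:T, 4:T, 6:T. ✓
4: successors {1, 2, 6}; □p there: 1:T, 2:T, 6:T. ✓
5: successors {5}; □p there: 5:T. ✓
6: successors {4, 6}; □p there: 4:T, 6:T. ✓
Satisfying worlds: {1, 2, 3, 4, 5, 6}.

6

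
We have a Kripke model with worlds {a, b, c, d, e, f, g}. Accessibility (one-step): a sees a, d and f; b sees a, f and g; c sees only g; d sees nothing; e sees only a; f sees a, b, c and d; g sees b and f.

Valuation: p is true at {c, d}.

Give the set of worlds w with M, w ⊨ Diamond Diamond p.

a: successors {a, d, f}; Diamond p there: a:T, d:F, f:T. ✓
b: successors {a, f, g}; Diamond p there: a:T, f:T, g:F. ✓
c: successors {g}; Diamond p there: g:F. ✗
d: no successors, so Diamond Diamond p fails. ✗
e: successors {a}; Diamond p there: a:T. ✓
f: successors {a, b, c, d}; Diamond p there: a:T, b:F, c:F, d:F. ✓
g: successors {b, f}; Diamond p there: b:F, f:T. ✓

{a, b, e, f, g}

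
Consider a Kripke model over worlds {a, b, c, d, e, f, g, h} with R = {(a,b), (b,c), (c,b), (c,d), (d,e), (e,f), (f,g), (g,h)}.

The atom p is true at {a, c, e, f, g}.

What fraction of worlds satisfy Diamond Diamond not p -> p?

7/8

a: Diamond Diamond not p is F, p is T. ✓
b: Diamond Diamond not p is T, p is F. ✗
c: Diamond Diamond not p is F, p is T. ✓
d: Diamond Diamond not p is F, p is F. ✓
e: Diamond Diamond not p is F, p is T. ✓
f: Diamond Diamond not p is T, p is T. ✓
g: Diamond Diamond not p is F, p is T. ✓
h: Diamond Diamond not p is F, p is F. ✓
That's 7 of 8 worlds, so 7/8.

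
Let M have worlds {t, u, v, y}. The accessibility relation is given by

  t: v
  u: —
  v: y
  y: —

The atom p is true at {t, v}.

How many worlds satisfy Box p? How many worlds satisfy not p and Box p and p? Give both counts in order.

3 and 0

For Box p:
t: successors {v}; p there: v:T. ✓
u: no successors, so Box p holds vacuously. ✓
v: successors {y}; p there: y:F. ✗
y: no successors, so Box p holds vacuously. ✓
— 3 worlds.
For not p and Box p and p:
t: not p and Box p is F, p is T. ✗
u: not p and Box p is T, p is F. ✗
v: not p and Box p is F, p is T. ✗
y: not p and Box p is T, p is F. ✗
— 0 worlds.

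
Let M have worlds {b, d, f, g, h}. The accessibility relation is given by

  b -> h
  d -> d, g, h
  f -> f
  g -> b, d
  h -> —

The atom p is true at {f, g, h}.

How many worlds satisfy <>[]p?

b: successors {h}; []p there: h:T. ✓
d: successors {d, g, h}; []p there: d:F, g:F, h:T. ✓
f: successors {f}; []p there: f:T. ✓
g: successors {b, d}; []p there: b:T, d:F. ✓
h: no successors, so <>[]p fails. ✗
Satisfying worlds: {b, d, f, g}.

4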